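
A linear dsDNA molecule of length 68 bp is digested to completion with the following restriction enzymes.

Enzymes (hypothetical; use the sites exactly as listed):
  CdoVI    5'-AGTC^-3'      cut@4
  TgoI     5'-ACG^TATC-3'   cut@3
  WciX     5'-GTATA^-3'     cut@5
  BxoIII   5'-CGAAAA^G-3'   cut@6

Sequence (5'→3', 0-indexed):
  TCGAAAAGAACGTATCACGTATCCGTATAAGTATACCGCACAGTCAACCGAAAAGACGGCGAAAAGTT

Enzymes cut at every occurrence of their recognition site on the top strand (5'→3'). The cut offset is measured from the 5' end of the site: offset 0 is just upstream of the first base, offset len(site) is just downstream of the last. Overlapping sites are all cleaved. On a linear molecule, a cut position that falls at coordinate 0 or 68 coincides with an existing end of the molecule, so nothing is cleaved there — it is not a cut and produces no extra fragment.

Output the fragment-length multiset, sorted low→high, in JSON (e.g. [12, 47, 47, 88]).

Scan for sites:
  CdoVI AGTC/4: at [41] ⇒ [45]
  TgoI ACGTATC/3: at [9, 16] ⇒ [12, 19]
  WciX GTATA/5: at [24, 30] ⇒ [29, 35]
  BxoIII CGAAAAG/6: at [1, 48, 59] ⇒ [7, 54, 65]

Pooled cuts: [7, 12, 19, 29, 35, 45, 54, 65]

Fragments:
  [0,7): 7 bp
  [7,12): 5 bp
  [12,19): 7 bp
  [19,29): 10 bp
  [29,35): 6 bp
  [35,45): 10 bp
  [45,54): 9 bp
  [54,65): 11 bp
  [65,68): 3 bp

[3,5,6,7,7,9,10,10,11]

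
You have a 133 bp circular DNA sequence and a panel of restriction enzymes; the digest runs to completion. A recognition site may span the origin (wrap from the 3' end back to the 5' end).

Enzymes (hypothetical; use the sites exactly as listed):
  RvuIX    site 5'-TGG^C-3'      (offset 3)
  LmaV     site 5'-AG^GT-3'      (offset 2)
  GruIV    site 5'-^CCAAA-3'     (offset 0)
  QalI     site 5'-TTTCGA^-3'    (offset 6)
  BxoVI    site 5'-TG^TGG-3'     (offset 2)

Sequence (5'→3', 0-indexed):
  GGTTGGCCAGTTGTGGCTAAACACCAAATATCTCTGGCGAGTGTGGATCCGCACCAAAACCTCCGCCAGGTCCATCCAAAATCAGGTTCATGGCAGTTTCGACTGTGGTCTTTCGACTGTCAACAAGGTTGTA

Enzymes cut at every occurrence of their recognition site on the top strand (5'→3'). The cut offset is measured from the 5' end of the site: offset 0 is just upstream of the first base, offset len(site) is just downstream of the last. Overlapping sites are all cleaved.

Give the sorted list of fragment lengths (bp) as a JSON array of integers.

[3,3,5,6,6,7,7,7,8,9,10,10,11,11,14,16]

Site scan:
  RvuIX TGGC/3: at [3, 13, 34, 90] ⇒ [6, 16, 37, 93]
  LmaV AGGT/2: at [67, 83, 125, 132] ⇒ [1, 69, 85, 127]
  GruIV CCAAA/0: at [23, 53, 75] ⇒ [23, 53, 75]
  QalI TTTCGA/6: at [96, 110] ⇒ [102, 116]
  BxoVI TGTGG/2: at [11, 41, 103] ⇒ [13, 43, 105]

All cut coordinates (distinct, sorted): [1, 6, 13, 16, 23, 37, 43, 53, 69, 75, 85, 93, 102, 105, 116, 127]

Fragment lengths:
  1→6: 5 bp
  6→13: 7 bp
  13→16: 3 bp
  16→23: 7 bp
  23→37: 14 bp
  37→43: 6 bp
  43→53: 10 bp
  53→69: 16 bp
  69→75: 6 bp
  75→85: 10 bp
  85→93: 8 bp
  93→102: 9 bp
  102→105: 3 bp
  105→116: 11 bp
  116→127: 11 bp
  127→1 (wrap): 133-127+1 = 7 bp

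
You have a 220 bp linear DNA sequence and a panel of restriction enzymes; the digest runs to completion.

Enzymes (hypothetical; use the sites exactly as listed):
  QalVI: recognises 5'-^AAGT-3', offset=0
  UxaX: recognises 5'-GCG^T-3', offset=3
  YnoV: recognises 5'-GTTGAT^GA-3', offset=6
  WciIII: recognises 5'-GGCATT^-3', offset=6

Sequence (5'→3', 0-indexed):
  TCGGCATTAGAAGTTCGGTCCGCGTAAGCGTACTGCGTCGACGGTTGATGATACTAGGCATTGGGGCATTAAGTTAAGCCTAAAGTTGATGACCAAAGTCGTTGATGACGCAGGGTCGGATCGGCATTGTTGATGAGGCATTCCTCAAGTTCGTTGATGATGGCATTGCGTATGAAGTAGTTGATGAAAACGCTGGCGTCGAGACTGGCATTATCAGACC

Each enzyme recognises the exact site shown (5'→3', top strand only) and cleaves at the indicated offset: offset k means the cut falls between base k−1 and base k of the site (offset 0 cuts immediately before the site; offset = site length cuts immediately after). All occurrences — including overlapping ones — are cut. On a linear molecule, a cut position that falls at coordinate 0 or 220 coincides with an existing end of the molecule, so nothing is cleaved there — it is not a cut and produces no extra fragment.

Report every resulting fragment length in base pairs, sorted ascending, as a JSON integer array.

[2,3,4,4,5,6,6,7,8,8,8,8,8,9,11,11,12,12,12,13,13,14,14,22]

Scan for sites:
  QalVI AAGT/0: at [10, 70, 82, 95, 146, 174] ⇒ [10, 70, 82, 95, 146, 174]
  UxaX GCGT/3: at [21, 27, 34, 167, 195] ⇒ [24, 30, 37, 170, 198]
  YnoV GTTGATGA/6: at [43, 84, 100, 128, 152, 179] ⇒ [49, 90, 106, 134, 158, 185]
  WciIII GGCATT/6: at [2, 56, 64, 122, 136, 161, 206] ⇒ [8, 62, 70, 128, 142, 167, 212]

Pooled cuts: [8, 10, 24, 30, 37, 49, 62, 70, 82, 90, 95, 106, 128, 134, 142, 146, 158, 167, 170, 174, 185, 198, 212]

Fragments:
  [0,8): 8 bp
  [8,10): 2 bp
  [10,24): 14 bp
  [24,30): 6 bp
  [30,37): 7 bp
  [37,49): 12 bp
  [49,62): 13 bp
  [62,70): 8 bp
  [70,82): 12 bp
  [82,90): 8 bp
  [90,95): 5 bp
  [95,106): 11 bp
  [106,128): 22 bp
  [128,134): 6 bp
  [134,142): 8 bp
  [142,146): 4 bp
  [146,158): 12 bp
  [158,167): 9 bp
  [167,170): 3 bp
  [170,174): 4 bp
  [174,185): 11 bp
  [185,198): 13 bp
  [198,212): 14 bp
  [212,220): 8 bp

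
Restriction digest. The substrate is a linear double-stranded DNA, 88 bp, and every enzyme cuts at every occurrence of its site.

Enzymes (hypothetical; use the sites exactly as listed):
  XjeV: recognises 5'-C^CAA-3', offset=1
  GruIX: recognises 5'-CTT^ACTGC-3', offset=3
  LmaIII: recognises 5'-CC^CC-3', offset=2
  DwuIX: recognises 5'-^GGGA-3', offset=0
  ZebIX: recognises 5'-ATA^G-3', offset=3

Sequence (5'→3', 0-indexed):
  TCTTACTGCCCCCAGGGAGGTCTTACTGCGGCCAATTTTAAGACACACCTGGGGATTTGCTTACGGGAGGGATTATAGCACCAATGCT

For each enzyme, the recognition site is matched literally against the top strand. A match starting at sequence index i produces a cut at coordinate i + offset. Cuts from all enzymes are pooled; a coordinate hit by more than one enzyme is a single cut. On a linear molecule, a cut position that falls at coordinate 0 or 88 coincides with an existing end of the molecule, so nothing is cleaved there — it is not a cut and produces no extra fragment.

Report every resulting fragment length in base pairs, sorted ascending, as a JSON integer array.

Per-enzyme occurrences:
  XjeV CCAA/1: at [31, 80] ⇒ [32, 81]
  GruIX CTTACTGC/3: at [1, 21] ⇒ [4, 24]
  LmaIII CCCC/2: at [8, 9] ⇒ [10, 11]
  DwuIX GGGA/0: at [14, 51, 64, 68] ⇒ [14, 51, 64, 68]
  ZebIX ATAG/3: at [74] ⇒ [77]

Pooled cuts: [4, 10, 11, 14, 24, 32, 51, 64, 68, 77, 81]

Fragment lengths:
  [0,4): 4 bp
  [4,10): 6 bp
  [10,11): 1 bp
  [11,14): 3 bp
  [14,24): 10 bp
  [24,32): 8 bp
  [32,51): 19 bp
  [51,64): 13 bp
  [64,68): 4 bp
  [68,77): 9 bp
  [77,81): 4 bp
  [81,88): 7 bp

[1,3,4,4,4,6,7,8,9,10,13,19]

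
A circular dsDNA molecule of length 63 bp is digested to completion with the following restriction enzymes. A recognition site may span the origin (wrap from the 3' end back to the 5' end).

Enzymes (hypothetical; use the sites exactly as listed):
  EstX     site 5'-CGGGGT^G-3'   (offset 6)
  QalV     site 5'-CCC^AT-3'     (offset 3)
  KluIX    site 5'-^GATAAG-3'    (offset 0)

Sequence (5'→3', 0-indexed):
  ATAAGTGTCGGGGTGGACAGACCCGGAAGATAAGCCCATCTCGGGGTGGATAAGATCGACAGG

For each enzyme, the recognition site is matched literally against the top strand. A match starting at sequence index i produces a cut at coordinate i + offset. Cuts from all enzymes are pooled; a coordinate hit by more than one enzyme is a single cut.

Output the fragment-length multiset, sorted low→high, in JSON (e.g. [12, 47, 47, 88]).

[1,9,10,14,14,15]

Scan for sites:
  EstX CGGGGTG/6: at [8, 41] ⇒ [14, 47]
  QalV CCCAT/3: at [34] ⇒ [37]
  KluIX GATAAG/0: at [28, 48, 62] ⇒ [28, 48, 62]

Pooled cuts: [14, 28, 37, 47, 48, 62]

Fragments:
  14→28: 14 bp
  28→37: 9 bp
  37→47: 10 bp
  47→48: 1 bp
  48→62: 14 bp
  62→14 (wrap): 63-62+14 = 15 bp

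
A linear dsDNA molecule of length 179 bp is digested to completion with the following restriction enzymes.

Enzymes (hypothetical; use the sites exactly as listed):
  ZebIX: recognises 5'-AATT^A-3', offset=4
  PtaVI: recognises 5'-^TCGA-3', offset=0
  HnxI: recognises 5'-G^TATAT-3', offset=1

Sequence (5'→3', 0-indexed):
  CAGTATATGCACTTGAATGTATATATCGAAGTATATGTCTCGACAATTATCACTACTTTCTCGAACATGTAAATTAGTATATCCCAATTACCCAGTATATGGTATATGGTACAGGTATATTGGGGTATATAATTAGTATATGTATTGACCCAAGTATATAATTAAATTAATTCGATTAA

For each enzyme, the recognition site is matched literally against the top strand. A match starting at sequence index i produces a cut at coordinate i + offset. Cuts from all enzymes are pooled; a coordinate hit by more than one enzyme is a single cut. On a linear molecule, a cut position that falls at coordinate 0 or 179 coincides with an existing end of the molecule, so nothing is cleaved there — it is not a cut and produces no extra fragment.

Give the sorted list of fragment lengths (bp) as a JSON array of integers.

[2,2,3,3,5,6,6,6,7,8,8,9,9,9,10,12,12,13,15,16,18]

Site scan:
  ZebIX (AATTA, off=4): starts [44, 71, 85, 130, 159, 164] → cuts [48, 75, 89, 134, 163, 168]
  PtaVI (TCGA, off=0): starts [25, 39, 60, 171] → cuts [25, 39, 60, 171]
  HnxI (GTATAT, off=1): starts [2, 18, 30, 76, 94, 101, 114, 124, 135, 153] → cuts [3, 19, 31, 77, 95, 102, 115, 125, 136, 154]

All cut coordinates (distinct, sorted): [3, 19, 25, 31, 39, 48, 60, 75, 77, 89, 95, 102, 115, 125, 134, 136, 154, 163, 168, 171]

Fragment lengths:
  [0,3): 3 bp
  [3,19): 16 bp
  [19,25): 6 bp
  [25,31): 6 bp
  [31,39): 8 bp
  [39,48): 9 bp
  [48,60): 12 bp
  [60,75): 15 bp
  [75,77): 2 bp
  [77,89): 12 bp
  [89,95): 6 bp
  [95,102): 7 bp
  [102,115): 13 bp
  [115,125): 10 bp
  [125,134): 9 bp
  [134,136): 2 bp
  [136,154): 18 bp
  [154,163): 9 bp
  [163,168): 5 bp
  [168,171): 3 bp
  [171,179): 8 bp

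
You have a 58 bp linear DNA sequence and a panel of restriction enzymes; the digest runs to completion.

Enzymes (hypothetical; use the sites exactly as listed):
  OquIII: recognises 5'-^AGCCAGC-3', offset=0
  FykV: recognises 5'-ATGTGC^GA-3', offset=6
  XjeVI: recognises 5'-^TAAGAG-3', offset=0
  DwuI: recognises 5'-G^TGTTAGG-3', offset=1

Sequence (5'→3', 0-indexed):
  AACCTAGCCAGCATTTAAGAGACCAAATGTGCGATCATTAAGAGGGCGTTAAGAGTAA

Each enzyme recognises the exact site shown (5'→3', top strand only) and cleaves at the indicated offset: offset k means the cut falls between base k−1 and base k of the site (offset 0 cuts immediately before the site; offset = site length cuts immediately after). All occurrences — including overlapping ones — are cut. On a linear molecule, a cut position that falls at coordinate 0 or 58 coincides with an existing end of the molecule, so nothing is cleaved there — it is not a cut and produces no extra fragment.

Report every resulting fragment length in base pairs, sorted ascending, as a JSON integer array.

Per-enzyme occurrences:
  OquIII (AGCCAGC, off=0): starts [5] → cuts [5]
  FykV (ATGTGCGA, off=6): starts [26] → cuts [32]
  XjeVI (TAAGAG, off=0): starts [15, 38, 49] → cuts [15, 38, 49]
  DwuI (GTGTTAGG, off=1): no sites

Pooled cuts: [5, 15, 32, 38, 49]

Fragment lengths:
  [0,5): 5 bp
  [5,15): 10 bp
  [15,32): 17 bp
  [32,38): 6 bp
  [38,49): 11 bp
  [49,58): 9 bp

[5,6,9,10,11,17]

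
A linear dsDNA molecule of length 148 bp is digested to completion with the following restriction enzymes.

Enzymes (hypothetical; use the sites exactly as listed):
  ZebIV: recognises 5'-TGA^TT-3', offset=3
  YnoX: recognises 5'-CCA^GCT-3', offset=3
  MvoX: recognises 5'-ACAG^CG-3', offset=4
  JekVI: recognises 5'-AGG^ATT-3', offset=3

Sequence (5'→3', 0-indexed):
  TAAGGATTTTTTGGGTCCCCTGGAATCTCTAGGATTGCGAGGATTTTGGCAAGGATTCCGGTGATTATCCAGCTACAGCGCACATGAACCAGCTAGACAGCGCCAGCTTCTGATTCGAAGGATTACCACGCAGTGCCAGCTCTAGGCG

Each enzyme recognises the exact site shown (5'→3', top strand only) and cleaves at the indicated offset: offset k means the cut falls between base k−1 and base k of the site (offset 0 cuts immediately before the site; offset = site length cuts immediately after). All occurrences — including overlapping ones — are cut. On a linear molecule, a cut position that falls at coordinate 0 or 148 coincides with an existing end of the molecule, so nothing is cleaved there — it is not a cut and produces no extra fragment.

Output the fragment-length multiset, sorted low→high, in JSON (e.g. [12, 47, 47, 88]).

[5,5,7,7,8,8,9,9,10,10,12,13,17,28]

Site scan:
  ZebIV (TGATT, off=3): starts [61, 110] → cuts [64, 113]
  YnoX (CCAGCT, off=3): starts [68, 88, 102, 135] → cuts [71, 91, 105, 138]
  MvoX (ACAGCG, off=4): starts [74, 96] → cuts [78, 100]
  JekVI (AGGATT, off=3): starts [2, 30, 39, 51, 118] → cuts [5, 33, 42, 54, 121]

All cut coordinates (distinct, sorted): [5, 33, 42, 54, 64, 71, 78, 91, 100, 105, 113, 121, 138]

Fragment lengths:
  [0,5): 5 bp
  [5,33): 28 bp
  [33,42): 9 bp
  [42,54): 12 bp
  [54,64): 10 bp
  [64,71): 7 bp
  [71,78): 7 bp
  [78,91): 13 bp
  [91,100): 9 bp
  [100,105): 5 bp
  [105,113): 8 bp
  [113,121): 8 bp
  [121,138): 17 bp
  [138,148): 10 bp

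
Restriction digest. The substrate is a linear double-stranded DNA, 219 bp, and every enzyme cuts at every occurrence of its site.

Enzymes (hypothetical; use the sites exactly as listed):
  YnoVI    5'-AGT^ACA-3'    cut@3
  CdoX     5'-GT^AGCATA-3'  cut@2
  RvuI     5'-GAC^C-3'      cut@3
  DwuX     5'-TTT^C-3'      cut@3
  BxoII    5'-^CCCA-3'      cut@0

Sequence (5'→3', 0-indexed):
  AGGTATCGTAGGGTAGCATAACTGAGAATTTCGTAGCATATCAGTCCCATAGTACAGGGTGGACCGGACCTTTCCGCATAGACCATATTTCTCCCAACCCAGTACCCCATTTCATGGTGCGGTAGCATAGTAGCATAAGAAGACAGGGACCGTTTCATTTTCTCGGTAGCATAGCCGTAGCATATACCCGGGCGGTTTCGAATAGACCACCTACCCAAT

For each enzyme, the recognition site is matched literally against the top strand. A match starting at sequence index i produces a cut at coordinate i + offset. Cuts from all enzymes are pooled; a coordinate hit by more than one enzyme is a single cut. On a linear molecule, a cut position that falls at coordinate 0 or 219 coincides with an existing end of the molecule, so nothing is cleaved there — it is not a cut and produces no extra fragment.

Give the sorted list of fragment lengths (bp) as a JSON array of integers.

[2,3,4,5,5,5,6,6,6,6,7,7,8,8,8,9,10,11,11,11,11,14,17,19,20]

Scan for sites:
  YnoVI (AGTACA, off=3): starts [50] → cuts [53]
  CdoX (GTAGCATA, off=2): starts [12, 32, 121, 129, 165, 176] → cuts [14, 34, 123, 131, 167, 178]
  RvuI (GACC, off=3): starts [61, 66, 80, 147, 204] → cuts [64, 69, 83, 150, 207]
  DwuX (TTTC, off=3): starts [28, 70, 87, 109, 152, 158, 195] → cuts [31, 73, 90, 112, 155, 161, 198]
  BxoII (CCCA, off=0): starts [45, 92, 97, 105, 213] → cuts [45, 92, 97, 105, 213]

All cut coordinates (distinct, sorted): [14, 31, 34, 45, 53, 64, 69, 73, 83, 90, 92, 97, 105, 112, 123, 131, 150, 155, 161, 167, 178, 198, 207, 213]

Fragments:
  [0,14): 14 bp
  [14,31): 17 bp
  [31,34): 3 bp
  [34,45): 11 bp
  [45,53): 8 bp
  [53,64): 11 bp
  [64,69): 5 bp
  [69,73): 4 bp
  [73,83): 10 bp
  [83,90): 7 bp
  [90,92): 2 bp
  [92,97): 5 bp
  [97,105): 8 bp
  [105,112): 7 bp
  [112,123): 11 bp
  [123,131): 8 bp
  [131,150): 19 bp
  [150,155): 5 bp
  [155,161): 6 bp
  [161,167): 6 bp
  [167,178): 11 bp
  [178,198): 20 bp
  [198,207): 9 bp
  [207,213): 6 bp
  [213,219): 6 bp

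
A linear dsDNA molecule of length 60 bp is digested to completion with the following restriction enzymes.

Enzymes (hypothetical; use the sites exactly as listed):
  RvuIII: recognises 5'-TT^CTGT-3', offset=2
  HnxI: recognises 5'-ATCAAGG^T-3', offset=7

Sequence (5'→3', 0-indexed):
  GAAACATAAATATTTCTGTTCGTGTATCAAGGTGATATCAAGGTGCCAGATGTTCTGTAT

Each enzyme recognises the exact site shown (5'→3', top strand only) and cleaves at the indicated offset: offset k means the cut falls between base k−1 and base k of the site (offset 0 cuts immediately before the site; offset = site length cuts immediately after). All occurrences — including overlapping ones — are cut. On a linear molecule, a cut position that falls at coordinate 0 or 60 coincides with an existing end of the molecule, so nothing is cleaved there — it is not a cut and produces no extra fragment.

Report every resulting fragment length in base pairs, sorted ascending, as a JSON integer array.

[6,11,11,15,17]

Scan for sites:
  RvuIII TTCTGT/2: at [13, 52] ⇒ [15, 54]
  HnxI ATCAAGGT/7: at [25, 36] ⇒ [32, 43]

All cut coordinates (distinct, sorted): [15, 32, 43, 54]

Fragments:
  [0,15): 15 bp
  [15,32): 17 bp
  [32,43): 11 bp
  [43,54): 11 bp
  [54,60): 6 bp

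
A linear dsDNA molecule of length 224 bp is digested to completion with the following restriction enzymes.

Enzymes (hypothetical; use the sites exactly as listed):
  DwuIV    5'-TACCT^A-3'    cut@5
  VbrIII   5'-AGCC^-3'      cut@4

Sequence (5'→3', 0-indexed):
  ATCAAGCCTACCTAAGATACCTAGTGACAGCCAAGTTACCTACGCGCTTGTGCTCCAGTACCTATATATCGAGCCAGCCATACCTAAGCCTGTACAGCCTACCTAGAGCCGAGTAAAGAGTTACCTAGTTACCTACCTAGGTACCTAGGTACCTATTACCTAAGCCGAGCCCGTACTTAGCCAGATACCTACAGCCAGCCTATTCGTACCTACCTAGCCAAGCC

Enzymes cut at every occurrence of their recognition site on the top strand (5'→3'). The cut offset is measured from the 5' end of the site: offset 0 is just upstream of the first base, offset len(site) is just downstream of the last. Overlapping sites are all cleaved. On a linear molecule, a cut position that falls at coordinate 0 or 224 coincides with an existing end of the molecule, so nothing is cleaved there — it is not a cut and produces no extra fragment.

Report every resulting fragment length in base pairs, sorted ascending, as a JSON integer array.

Per-enzyme occurrences:
  DwuIV TACCTA/5: at [8, 17, 36, 58, 80, 99, 121, 129, 133, 141, 149, 156, 185, 206, 210] ⇒ [13, 22, 41, 63, 85, 104, 126, 134, 138, 146, 154, 161, 190, 211, 215]
  VbrIII AGCC/4: at [4, 28, 71, 75, 86, 95, 106, 162, 167, 178, 192, 196, 215, 220] ⇒ [8, 32, 75, 79, 90, 99, 110, 166, 171, 182, 196, 200, 219] (position 224 is a terminus of the linear molecule — no cut)

Pooled cuts: [8, 13, 22, 32, 41, 63, 75, 79, 85, 90, 99, 104, 110, 126, 134, 138, 146, 154, 161, 166, 171, 182, 190, 196, 200, 211, 215, 219]

Fragment lengths:
  [0,8): 8 bp
  [8,13): 5 bp
  [13,22): 9 bp
  [22,32): 10 bp
  [32,41): 9 bp
  [41,63): 22 bp
  [63,75): 12 bp
  [75,79): 4 bp
  [79,85): 6 bp
  [85,90): 5 bp
  [90,99): 9 bp
  [99,104): 5 bp
  [104,110): 6 bp
  [110,126): 16 bp
  [126,134): 8 bp
  [134,138): 4 bp
  [138,146): 8 bp
  [146,154): 8 bp
  [154,161): 7 bp
  [161,166): 5 bp
  [166,171): 5 bp
  [171,182): 11 bp
  [182,190): 8 bp
  [190,196): 6 bp
  [196,200): 4 bp
  [200,211): 11 bp
  [211,215): 4 bp
  [215,219): 4 bp
  [219,224): 5 bp

[4,4,4,4,4,5,5,5,5,5,5,6,6,6,7,8,8,8,8,8,9,9,9,10,11,11,12,16,22]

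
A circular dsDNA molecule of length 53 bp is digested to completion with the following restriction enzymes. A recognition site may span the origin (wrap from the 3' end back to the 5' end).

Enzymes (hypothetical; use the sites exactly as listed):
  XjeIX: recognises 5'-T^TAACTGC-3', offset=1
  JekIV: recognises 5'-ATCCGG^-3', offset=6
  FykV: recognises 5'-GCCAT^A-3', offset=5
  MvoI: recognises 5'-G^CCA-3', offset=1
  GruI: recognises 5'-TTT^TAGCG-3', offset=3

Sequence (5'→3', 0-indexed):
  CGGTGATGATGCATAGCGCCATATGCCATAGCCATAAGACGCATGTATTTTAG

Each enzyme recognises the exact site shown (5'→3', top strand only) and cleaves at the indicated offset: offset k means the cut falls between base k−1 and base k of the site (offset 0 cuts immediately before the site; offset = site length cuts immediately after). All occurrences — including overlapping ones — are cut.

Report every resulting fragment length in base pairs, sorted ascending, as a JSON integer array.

Scan for sites:
  XjeIX (TTAACTGC, off=1): no sites
  JekIV (ATCCGG, off=6): no sites
  FykV (GCCATA, off=5): starts [17, 24, 30] → cuts [22, 29, 35]
  MvoI (GCCA, off=1): starts [17, 24, 30] → cuts [18, 25, 31]
  GruI (TTTTAGCG, off=3): starts [47] → cuts [50]

Pooled cuts: [18, 22, 25, 29, 31, 35, 50]

Fragments:
  18→22: 4 bp
  22→25: 3 bp
  25→29: 4 bp
  29→31: 2 bp
  31→35: 4 bp
  35→50: 15 bp
  50→18 (wrap): 53-50+18 = 21 bp

[2,3,4,4,4,15,21]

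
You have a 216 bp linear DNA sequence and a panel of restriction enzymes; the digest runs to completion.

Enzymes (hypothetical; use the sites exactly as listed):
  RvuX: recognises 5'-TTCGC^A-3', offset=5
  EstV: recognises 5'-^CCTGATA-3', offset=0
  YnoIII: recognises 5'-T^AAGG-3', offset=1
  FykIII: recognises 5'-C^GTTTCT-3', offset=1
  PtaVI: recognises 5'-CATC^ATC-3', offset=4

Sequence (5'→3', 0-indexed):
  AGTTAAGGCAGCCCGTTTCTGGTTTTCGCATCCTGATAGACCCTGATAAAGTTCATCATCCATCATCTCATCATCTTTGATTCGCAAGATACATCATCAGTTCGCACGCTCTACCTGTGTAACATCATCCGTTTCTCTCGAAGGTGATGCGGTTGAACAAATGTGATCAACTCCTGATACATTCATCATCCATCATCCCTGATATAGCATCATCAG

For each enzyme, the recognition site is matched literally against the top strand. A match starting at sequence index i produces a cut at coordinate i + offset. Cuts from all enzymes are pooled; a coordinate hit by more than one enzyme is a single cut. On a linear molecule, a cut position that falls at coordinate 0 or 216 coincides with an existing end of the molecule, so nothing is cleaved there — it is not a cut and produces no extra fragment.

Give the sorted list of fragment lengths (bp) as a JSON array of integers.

Per-enzyme occurrences:
  RvuX TTCGCA/5: at [24, 80, 100] ⇒ [29, 85, 105]
  EstV CCTGATA/0: at [31, 41, 172, 197] ⇒ [31, 41, 172, 197]
  YnoIII TAAGG/1: at [3] ⇒ [4]
  FykIII CGTTTCT/1: at [13, 129] ⇒ [14, 130]
  PtaVI CATCATC/4: at [53, 60, 68, 91, 122, 183, 190, 207] ⇒ [57, 64, 72, 95, 126, 187, 194, 211]

Pooled cuts: [4, 14, 29, 31, 41, 57, 64, 72, 85, 95, 105, 126, 130, 172, 187, 194, 197, 211]

Fragments:
  [0,4): 4 bp
  [4,14): 10 bp
  [14,29): 15 bp
  [29,31): 2 bp
  [31,41): 10 bp
  [41,57): 16 bp
  [57,64): 7 bp
  [64,72): 8 bp
  [72,85): 13 bp
  [85,95): 10 bp
  [95,105): 10 bp
  [105,126): 21 bp
  [126,130): 4 bp
  [130,172): 42 bp
  [172,187): 15 bp
  [187,194): 7 bp
  [194,197): 3 bp
  [197,211): 14 bp
  [211,216): 5 bp

[2,3,4,4,5,7,7,8,10,10,10,10,13,14,15,15,16,21,42]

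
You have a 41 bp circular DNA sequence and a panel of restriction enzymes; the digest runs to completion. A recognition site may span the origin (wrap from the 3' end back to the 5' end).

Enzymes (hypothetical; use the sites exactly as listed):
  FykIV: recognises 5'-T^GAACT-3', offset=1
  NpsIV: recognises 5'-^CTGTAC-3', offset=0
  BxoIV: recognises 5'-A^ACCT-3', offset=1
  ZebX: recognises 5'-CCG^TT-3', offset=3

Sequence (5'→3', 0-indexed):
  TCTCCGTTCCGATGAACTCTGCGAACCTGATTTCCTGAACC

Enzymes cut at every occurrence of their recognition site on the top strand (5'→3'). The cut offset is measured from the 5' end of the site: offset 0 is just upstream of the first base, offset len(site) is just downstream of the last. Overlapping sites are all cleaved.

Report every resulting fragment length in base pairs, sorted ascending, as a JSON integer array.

[7,9,11,14]

Site scan:
  FykIV (TGAACT, off=1): starts [12] → cuts [13]
  NpsIV (CTGTAC, off=0): no sites
  BxoIV (AACCT, off=1): starts [23, 37] → cuts [24, 38]
  ZebX (CCGTT, off=3): starts [3] → cuts [6]

All cut coordinates (distinct, sorted): [6, 13, 24, 38]

Fragment lengths:
  6→13: 7 bp
  13→24: 11 bp
  24→38: 14 bp
  38→6 (wrap): 41-38+6 = 9 bp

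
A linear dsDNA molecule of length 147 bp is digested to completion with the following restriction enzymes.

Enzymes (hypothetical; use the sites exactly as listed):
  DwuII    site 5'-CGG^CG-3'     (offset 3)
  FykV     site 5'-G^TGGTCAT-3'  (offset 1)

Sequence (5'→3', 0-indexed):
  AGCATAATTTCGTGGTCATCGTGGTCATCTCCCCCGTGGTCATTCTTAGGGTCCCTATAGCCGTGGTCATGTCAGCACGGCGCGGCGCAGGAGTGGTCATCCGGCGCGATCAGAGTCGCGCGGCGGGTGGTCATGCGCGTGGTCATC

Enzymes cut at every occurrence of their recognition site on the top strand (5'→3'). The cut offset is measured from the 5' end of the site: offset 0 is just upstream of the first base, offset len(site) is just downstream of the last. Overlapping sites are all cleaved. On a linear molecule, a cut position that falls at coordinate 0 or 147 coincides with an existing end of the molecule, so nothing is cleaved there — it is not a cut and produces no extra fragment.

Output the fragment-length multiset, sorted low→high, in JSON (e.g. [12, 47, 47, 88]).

Scan for sites:
  DwuII CGGCG/3: at [77, 82, 101, 120] ⇒ [80, 85, 104, 123]
  FykV GTGGTCAT/1: at [11, 20, 35, 62, 92, 126, 138] ⇒ [12, 21, 36, 63, 93, 127, 139]

All cut coordinates (distinct, sorted): [12, 21, 36, 63, 80, 85, 93, 104, 123, 127, 139]

Fragment lengths:
  [0,12): 12 bp
  [12,21): 9 bp
  [21,36): 15 bp
  [36,63): 27 bp
  [63,80): 17 bp
  [80,85): 5 bp
  [85,93): 8 bp
  [93,104): 11 bp
  [104,123): 19 bp
  [123,127): 4 bp
  [127,139): 12 bp
  [139,147): 8 bp

[4,5,8,8,9,11,12,12,15,17,19,27]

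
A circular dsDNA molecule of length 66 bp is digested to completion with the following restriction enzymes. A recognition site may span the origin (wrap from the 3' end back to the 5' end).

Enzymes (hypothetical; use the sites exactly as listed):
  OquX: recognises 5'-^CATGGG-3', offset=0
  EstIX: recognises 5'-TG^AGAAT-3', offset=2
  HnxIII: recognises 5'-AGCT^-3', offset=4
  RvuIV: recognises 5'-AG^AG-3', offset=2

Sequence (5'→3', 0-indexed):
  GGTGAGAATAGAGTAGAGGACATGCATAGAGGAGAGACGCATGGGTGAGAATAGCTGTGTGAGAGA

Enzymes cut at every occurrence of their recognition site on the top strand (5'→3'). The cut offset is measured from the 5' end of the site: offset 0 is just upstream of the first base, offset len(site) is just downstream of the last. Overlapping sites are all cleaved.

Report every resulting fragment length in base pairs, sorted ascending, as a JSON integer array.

Per-enzyme occurrences:
  OquX (CATGGG, off=0): starts [39] → cuts [39]
  EstIX (TGAGAAT, off=2): starts [2, 45] → cuts [4, 47]
  HnxIII (AGCT, off=4): starts [52] → cuts [56]
  RvuIV (AGAG, off=2): starts [9, 14, 27, 32, 61, 63] → cuts [11, 16, 29, 34, 63, 65]

All cut coordinates (distinct, sorted): [4, 11, 16, 29, 34, 39, 47, 56, 63, 65]

Fragment lengths:
  4→11: 7 bp
  11→16: 5 bp
  16→29: 13 bp
  29→34: 5 bp
  34→39: 5 bp
  39→47: 8 bp
  47→56: 9 bp
  56→63: 7 bp
  63→65: 2 bp
  65→4 (wrap): 66-65+4 = 5 bp

[2,5,5,5,5,7,7,8,9,13]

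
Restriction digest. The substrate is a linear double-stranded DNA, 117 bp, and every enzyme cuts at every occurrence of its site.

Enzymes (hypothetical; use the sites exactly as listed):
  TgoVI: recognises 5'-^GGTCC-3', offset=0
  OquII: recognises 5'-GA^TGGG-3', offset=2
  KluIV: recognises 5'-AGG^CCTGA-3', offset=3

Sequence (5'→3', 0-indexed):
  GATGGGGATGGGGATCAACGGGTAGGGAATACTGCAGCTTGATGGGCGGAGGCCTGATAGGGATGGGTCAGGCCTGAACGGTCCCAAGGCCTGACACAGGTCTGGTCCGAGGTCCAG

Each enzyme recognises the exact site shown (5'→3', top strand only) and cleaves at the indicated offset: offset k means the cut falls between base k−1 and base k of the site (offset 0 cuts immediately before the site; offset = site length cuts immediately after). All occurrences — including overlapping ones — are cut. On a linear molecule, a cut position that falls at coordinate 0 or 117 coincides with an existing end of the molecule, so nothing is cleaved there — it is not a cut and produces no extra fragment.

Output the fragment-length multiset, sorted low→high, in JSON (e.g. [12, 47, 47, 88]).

[2,6,7,7,7,9,10,10,11,14,34]

Per-enzyme occurrences:
  TgoVI GGTCC/0: at [79, 103, 110] ⇒ [79, 103, 110]
  OquII GATGGG/2: at [0, 6, 40, 61] ⇒ [2, 8, 42, 63]
  KluIV AGGCCTGA/3: at [49, 69, 86] ⇒ [52, 72, 89]

All cut coordinates (distinct, sorted): [2, 8, 42, 52, 63, 72, 79, 89, 103, 110]

Fragments:
  [0,2): 2 bp
  [2,8): 6 bp
  [8,42): 34 bp
  [42,52): 10 bp
  [52,63): 11 bp
  [63,72): 9 bp
  [72,79): 7 bp
  [79,89): 10 bp
  [89,103): 14 bp
  [103,110): 7 bp
  [110,117): 7 bp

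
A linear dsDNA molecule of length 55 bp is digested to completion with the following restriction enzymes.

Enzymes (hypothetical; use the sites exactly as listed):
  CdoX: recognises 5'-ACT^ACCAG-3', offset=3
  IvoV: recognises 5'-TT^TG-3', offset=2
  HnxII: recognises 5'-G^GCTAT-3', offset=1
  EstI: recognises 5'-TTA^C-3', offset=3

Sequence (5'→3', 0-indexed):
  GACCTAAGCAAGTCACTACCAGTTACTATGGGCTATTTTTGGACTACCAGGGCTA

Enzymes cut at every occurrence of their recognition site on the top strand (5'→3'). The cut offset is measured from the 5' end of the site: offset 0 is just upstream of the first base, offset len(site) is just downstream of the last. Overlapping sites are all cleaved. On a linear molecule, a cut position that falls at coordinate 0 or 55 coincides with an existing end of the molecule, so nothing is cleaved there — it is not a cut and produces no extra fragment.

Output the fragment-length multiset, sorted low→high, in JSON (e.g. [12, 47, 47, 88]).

Site scan:
  CdoX (ACTACCAG, off=3): starts [14, 42] → cuts [17, 45]
  IvoV (TTTG, off=2): starts [37] → cuts [39]
  HnxII (GGCTAT, off=1): starts [30] → cuts [31]
  EstI (TTAC, off=3): starts [22] → cuts [25]

All cut coordinates (distinct, sorted): [17, 25, 31, 39, 45]

Fragment lengths:
  [0,17): 17 bp
  [17,25): 8 bp
  [25,31): 6 bp
  [31,39): 8 bp
  [39,45): 6 bp
  [45,55): 10 bp

[6,6,8,8,10,17]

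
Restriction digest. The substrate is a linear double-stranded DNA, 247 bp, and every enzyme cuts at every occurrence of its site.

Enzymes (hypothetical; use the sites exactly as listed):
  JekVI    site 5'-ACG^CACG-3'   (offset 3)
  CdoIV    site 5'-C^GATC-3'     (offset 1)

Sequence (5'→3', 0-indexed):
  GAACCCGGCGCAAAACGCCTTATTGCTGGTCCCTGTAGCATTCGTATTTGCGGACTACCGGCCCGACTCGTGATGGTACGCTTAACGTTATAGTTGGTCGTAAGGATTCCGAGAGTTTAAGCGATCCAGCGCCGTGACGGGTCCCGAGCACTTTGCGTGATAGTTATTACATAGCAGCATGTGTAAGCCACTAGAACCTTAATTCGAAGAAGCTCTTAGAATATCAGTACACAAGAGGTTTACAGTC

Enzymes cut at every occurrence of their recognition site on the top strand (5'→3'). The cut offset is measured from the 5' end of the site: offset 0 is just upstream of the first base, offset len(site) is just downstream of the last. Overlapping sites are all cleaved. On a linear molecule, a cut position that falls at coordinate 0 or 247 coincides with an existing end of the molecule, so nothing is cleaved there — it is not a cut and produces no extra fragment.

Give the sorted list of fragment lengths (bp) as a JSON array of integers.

[122,125]

Scan for sites:
  JekVI (ACGCACG, off=3): no sites
  CdoIV CGATC/1: at [121] ⇒ [122]

Pooled cuts: [122]

Fragment lengths:
  [0,122): 122 bp
  [122,247): 125 bp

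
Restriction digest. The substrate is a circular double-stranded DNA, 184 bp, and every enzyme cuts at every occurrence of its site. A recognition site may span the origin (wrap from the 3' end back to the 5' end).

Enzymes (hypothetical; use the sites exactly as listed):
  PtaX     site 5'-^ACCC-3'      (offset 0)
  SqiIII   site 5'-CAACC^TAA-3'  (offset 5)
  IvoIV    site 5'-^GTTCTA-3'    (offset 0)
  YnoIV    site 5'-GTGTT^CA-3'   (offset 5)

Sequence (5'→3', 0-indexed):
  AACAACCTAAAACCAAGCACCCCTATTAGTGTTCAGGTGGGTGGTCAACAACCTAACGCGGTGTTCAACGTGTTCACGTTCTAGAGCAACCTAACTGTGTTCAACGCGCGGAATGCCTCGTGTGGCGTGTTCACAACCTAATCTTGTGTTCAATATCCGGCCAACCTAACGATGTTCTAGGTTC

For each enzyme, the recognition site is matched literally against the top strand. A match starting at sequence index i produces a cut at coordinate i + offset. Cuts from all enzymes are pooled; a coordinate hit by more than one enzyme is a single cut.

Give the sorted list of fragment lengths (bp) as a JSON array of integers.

[3,7,7,9,10,11,12,12,14,15,16,18,20,30]

Scan for sites:
  PtaX (ACCC, off=0): starts [18] → cuts [18]
  SqiIII (CAACCTAA, off=5): starts [2, 48, 86, 133, 161] → cuts [7, 53, 91, 138, 166]
  IvoIV (GTTCTA, off=0): starts [77, 173] → cuts [77, 173]
  YnoIV (GTGTTCA, off=5): starts [28, 60, 69, 96, 126, 145] → cuts [33, 65, 74, 101, 131, 150]

All cut coordinates (distinct, sorted): [7, 18, 33, 53, 65, 74, 77, 91, 101, 131, 138, 150, 166, 173]

Fragments:
  7→18: 11 bp
  18→33: 15 bp
  33→53: 20 bp
  53→65: 12 bp
  65→74: 9 bp
  74→77: 3 bp
  77→91: 14 bp
  91→101: 10 bp
  101→131: 30 bp
  131→138: 7 bp
  138→150: 12 bp
  150→166: 16 bp
  166→173: 7 bp
  173→7 (wrap): 184-173+7 = 18 bp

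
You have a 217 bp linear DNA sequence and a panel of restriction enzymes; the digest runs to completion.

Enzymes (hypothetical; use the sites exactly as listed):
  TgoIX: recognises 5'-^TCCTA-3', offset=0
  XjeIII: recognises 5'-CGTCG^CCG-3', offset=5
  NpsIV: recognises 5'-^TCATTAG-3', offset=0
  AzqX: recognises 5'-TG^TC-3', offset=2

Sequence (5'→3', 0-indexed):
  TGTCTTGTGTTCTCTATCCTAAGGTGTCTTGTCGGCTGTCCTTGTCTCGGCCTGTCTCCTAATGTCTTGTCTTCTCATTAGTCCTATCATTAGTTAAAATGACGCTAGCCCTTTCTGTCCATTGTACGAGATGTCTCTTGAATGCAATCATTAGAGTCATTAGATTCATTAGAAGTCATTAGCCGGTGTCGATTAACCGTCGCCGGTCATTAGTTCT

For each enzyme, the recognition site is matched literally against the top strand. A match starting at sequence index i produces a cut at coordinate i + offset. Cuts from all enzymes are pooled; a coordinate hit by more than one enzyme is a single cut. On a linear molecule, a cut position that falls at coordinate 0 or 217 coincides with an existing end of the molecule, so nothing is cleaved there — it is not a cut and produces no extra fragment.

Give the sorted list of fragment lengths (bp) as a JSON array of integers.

Scan for sites:
  TgoIX TCCTA/0: at [16, 56, 81] ⇒ [16, 56, 81]
  XjeIII CGTCGCCG/5: at [197] ⇒ [202]
  NpsIV TCATTAG/0: at [74, 86, 147, 156, 165, 175, 206] ⇒ [74, 86, 147, 156, 165, 175, 206]
  AzqX TGTC/2: at [0, 24, 29, 36, 42, 52, 62, 67, 115, 131, 186] ⇒ [2, 26, 31, 38, 44, 54, 64, 69, 117, 133, 188]

Pooled cuts: [2, 16, 26, 31, 38, 44, 54, 56, 64, 69, 74, 81, 86, 117, 133, 147, 156, 165, 175, 188, 202, 206]

Fragments:
  [0,2): 2 bp
  [2,16): 14 bp
  [16,26): 10 bp
  [26,31): 5 bp
  [31,38): 7 bp
  [38,44): 6 bp
  [44,54): 10 bp
  [54,56): 2 bp
  [56,64): 8 bp
  [64,69): 5 bp
  [69,74): 5 bp
  [74,81): 7 bp
  [81,86): 5 bp
  [86,117): 31 bp
  [117,133): 16 bp
  [133,147): 14 bp
  [147,156): 9 bp
  [156,165): 9 bp
  [165,175): 10 bp
  [175,188): 13 bp
  [188,202): 14 bp
  [202,206): 4 bp
  [206,217): 11 bp

[2,2,4,5,5,5,5,6,7,7,8,9,9,10,10,10,11,13,14,14,14,16,31]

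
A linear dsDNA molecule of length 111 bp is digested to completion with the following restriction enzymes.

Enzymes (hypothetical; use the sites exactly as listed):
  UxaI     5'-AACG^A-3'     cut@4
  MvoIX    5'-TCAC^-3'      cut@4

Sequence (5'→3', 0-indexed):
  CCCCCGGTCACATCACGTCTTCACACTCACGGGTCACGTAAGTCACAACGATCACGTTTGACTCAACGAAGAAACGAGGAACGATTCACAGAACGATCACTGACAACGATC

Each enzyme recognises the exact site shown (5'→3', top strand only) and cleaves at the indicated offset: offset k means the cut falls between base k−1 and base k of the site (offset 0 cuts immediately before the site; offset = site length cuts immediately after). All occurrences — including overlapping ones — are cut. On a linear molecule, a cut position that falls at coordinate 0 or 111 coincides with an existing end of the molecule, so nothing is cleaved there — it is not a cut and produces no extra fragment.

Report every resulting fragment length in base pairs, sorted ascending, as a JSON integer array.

[3,4,5,5,5,6,6,6,7,7,8,8,8,9,11,13]

Site scan:
  UxaI AACGA/4: at [46, 64, 72, 79, 91, 104] ⇒ [50, 68, 76, 83, 95, 108]
  MvoIX TCAC/4: at [7, 12, 20, 26, 33, 42, 51, 85, 96] ⇒ [11, 16, 24, 30, 37, 46, 55, 89, 100]

Pooled cuts: [11, 16, 24, 30, 37, 46, 50, 55, 68, 76, 83, 89, 95, 100, 108]

Fragments:
  [0,11): 11 bp
  [11,16): 5 bp
  [16,24): 8 bp
  [24,30): 6 bp
  [30,37): 7 bp
  [37,46): 9 bp
  [46,50): 4 bp
  [50,55): 5 bp
  [55,68): 13 bp
  [68,76): 8 bp
  [76,83): 7 bp
  [83,89): 6 bp
  [89,95): 6 bp
  [95,100): 5 bp
  [100,108): 8 bp
  [108,111): 3 bp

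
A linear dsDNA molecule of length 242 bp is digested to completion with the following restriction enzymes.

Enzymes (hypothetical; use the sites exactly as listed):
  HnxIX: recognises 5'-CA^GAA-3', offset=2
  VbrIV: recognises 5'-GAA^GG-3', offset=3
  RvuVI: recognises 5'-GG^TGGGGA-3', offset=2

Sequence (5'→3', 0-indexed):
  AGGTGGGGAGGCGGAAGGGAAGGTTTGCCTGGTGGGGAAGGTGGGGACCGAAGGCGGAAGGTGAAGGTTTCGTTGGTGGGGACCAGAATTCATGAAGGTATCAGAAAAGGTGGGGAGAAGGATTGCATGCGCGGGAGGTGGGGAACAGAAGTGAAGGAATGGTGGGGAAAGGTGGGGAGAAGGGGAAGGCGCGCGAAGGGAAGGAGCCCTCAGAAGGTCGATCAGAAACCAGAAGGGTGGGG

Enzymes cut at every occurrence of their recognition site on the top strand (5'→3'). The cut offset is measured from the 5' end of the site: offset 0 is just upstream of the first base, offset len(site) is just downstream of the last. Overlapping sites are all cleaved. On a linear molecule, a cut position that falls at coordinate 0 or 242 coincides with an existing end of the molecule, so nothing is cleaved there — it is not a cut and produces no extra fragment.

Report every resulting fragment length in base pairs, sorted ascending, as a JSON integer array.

Per-enzyme occurrences:
  HnxIX (CAGAA, off=2): starts [83, 101, 145, 210, 222, 229] → cuts [85, 103, 147, 212, 224, 231]
  VbrIV (GAAGG, off=3): starts [13, 18, 36, 49, 56, 62, 93, 116, 152, 178, 184, 194, 199, 212, 231] → cuts [16, 21, 39, 52, 59, 65, 96, 119, 155, 181, 187, 197, 202, 215, 234]
  RvuVI (GGTGGGGA, off=2): starts [1, 30, 39, 74, 108, 136, 160, 170] → cuts [3, 32, 41, 76, 110, 138, 162, 172]

Pooled cuts: [3, 16, 21, 32, 39, 41, 52, 59, 65, 76, 85, 96, 103, 110, 119, 138, 147, 155, 162, 172, 181, 187, 197, 202, 212, 215, 224, 231, 234]

Fragment lengths:
  [0,3): 3 bp
  [3,16): 13 bp
  [16,21): 5 bp
  [21,32): 11 bp
  [32,39): 7 bp
  [39,41): 2 bp
  [41,52): 11 bp
  [52,59): 7 bp
  [59,65): 6 bp
  [65,76): 11 bp
  [76,85): 9 bp
  [85,96): 11 bp
  [96,103): 7 bp
  [103,110): 7 bp
  [110,119): 9 bp
  [119,138): 19 bp
  [138,147): 9 bp
  [147,155): 8 bp
  [155,162): 7 bp
  [162,172): 10 bp
  [172,181): 9 bp
  [181,187): 6 bp
  [187,197): 10 bp
  [197,202): 5 bp
  [202,212): 10 bp
  [212,215): 3 bp
  [215,224): 9 bp
  [224,231): 7 bp
  [231,234): 3 bp
  [234,242): 8 bp

[2,3,3,3,5,5,6,6,7,7,7,7,7,7,8,8,9,9,9,9,9,10,10,10,11,11,11,11,13,19]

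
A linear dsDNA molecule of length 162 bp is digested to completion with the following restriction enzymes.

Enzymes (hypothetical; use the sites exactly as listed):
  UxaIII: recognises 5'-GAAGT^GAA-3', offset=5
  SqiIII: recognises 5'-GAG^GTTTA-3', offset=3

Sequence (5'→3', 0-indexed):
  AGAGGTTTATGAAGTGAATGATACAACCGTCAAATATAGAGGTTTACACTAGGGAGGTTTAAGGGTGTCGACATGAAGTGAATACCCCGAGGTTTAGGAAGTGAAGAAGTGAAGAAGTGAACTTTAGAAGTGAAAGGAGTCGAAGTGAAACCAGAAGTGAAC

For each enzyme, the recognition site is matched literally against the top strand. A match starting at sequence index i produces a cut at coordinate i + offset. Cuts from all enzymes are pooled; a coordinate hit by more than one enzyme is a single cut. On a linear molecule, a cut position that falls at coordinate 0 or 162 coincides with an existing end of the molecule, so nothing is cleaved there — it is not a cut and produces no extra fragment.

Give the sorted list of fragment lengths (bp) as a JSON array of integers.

Per-enzyme occurrences:
  UxaIII (GAAGTGAA, off=5): starts [10, 74, 97, 105, 113, 126, 141, 153] → cuts [15, 79, 102, 110, 118, 131, 146, 158]
  SqiIII (GAGGTTTA, off=3): starts [1, 38, 53, 88] → cuts [4, 41, 56, 91]

Pooled cuts: [4, 15, 41, 56, 79, 91, 102, 110, 118, 131, 146, 158]

Fragments:
  [0,4): 4 bp
  [4,15): 11 bp
  [15,41): 26 bp
  [41,56): 15 bp
  [56,79): 23 bp
  [79,91): 12 bp
  [91,102): 11 bp
  [102,110): 8 bp
  [110,118): 8 bp
  [118,131): 13 bp
  [131,146): 15 bp
  [146,158): 12 bp
  [158,162): 4 bp

[4,4,8,8,11,11,12,12,13,15,15,23,26]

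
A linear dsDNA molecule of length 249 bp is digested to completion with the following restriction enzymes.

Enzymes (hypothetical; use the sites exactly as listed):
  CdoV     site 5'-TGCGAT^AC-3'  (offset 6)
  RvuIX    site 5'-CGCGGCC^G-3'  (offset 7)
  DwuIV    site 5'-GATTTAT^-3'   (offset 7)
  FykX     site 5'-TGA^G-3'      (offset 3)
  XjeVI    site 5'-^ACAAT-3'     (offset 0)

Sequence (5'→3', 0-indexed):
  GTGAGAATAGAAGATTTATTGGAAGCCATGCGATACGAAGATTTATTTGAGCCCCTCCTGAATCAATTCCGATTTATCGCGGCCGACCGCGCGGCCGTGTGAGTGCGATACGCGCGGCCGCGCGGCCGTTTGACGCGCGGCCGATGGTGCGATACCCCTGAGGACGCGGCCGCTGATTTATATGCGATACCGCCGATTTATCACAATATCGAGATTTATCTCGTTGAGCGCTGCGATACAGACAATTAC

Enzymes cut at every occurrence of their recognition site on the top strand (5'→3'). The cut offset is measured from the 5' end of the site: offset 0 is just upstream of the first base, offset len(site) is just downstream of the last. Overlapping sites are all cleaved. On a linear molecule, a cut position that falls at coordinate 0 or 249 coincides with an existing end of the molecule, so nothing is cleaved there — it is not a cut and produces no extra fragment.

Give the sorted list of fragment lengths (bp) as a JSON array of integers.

[1,4,4,4,6,7,7,7,8,8,8,8,10,10,10,10,11,12,12,13,15,15,15,17,27]

Site scan:
  CdoV (TGCGATAC, off=6): starts [28, 103, 147, 182, 231] → cuts [34, 109, 153, 188, 237]
  RvuIX (CGCGGCCG, off=7): starts [77, 89, 112, 120, 135, 164] → cuts [84, 96, 119, 127, 142, 171]
  DwuIV (GATTTAT, off=7): starts [12, 39, 70, 174, 194, 212] → cuts [19, 46, 77, 181, 201, 219]
  FykX (TGAG, off=3): starts [1, 47, 99, 158, 224] → cuts [4, 50, 102, 161, 227]
  XjeVI (ACAAT, off=0): starts [202, 241] → cuts [202, 241]

Pooled cuts: [4, 19, 34, 46, 50, 77, 84, 96, 102, 109, 119, 127, 142, 153, 161, 171, 181, 188, 201, 202, 219, 227, 237, 241]

Fragments:
  [0,4): 4 bp
  [4,19): 15 bp
  [19,34): 15 bp
  [34,46): 12 bp
  [46,50): 4 bp
  [50,77): 27 bp
  [77,84): 7 bp
  [84,96): 12 bp
  [96,102): 6 bp
  [102,109): 7 bp
  [109,119): 10 bp
  [119,127): 8 bp
  [127,142): 15 bp
  [142,153): 11 bp
  [153,161): 8 bp
  [161,171): 10 bp
  [171,181): 10 bp
  [181,188): 7 bp
  [188,201): 13 bp
  [201,202): 1 bp
  [202,219): 17 bp
  [219,227): 8 bp
  [227,237): 10 bp
  [237,241): 4 bp
  [241,249): 8 bp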